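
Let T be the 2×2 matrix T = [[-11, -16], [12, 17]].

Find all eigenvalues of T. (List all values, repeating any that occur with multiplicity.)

det(T - λI) = (-11 - λ)(17 - λ) - (-16)·(12) = λ^2 - 6λ + 5.
This factors as (λ - 1)·(λ - 5) = 0.
Eigenvalues: 1, 5.

1, 5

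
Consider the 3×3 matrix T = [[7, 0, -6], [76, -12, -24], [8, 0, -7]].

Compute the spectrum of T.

-12, -1, 1

Compute the characteristic polynomial p(r) = det(rI - T).
Expanding the 3×3 determinant: p(r) = r^3 + 12r^2 - r - 12.
Rational-root test: r = -1 gives p(-1) = 0.
Dividing by (r + 1) leaves r^2 + 11r - 12.
The quadratic factors as (r + 12)·(r - 1).
Eigenvalues: -12, -1, 1.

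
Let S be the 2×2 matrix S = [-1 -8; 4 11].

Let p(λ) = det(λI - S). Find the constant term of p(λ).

21

p(λ) = λ^2 - 10λ + 21.
The constant term is 21.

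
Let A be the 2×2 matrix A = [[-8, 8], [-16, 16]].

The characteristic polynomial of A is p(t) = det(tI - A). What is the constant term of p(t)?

p(t) = t^2 - 8t.
The constant term is 0.

0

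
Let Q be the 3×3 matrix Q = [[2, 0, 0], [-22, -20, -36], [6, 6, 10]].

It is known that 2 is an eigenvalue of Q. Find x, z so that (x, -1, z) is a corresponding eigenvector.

We need (Q - 2I)v = 0.
Q - 2I = [[0, 0, 0], [-22, -22, -36], [6, 6, 8]].
Row 1: (0)·x + (0)·-1 + (0)·z = 0
Row 2: (-22)·x + (-22)·-1 + (-36)·z = 0
Row 3: (6)·x + (6)·-1 + (8)·z = 0
Solving gives x = 1, z = 0.
Check: Q·(1, -1, 0) = (2, -2, 0) = 2·(1, -1, 0).

1, 0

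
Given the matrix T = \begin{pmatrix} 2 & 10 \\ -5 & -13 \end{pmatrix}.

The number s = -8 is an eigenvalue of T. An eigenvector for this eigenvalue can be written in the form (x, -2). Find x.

2

We need (T + 8I)v = 0.
T + 8I = [[10, 10], [-5, -5]].
Row 1: (10)·x + (10)·-2 = 0
Row 2: (-5)·x + (-5)·-2 = 0
Solving gives x = 2.
Check: T·(2, -2) = (-16, 16) = -8·(2, -2).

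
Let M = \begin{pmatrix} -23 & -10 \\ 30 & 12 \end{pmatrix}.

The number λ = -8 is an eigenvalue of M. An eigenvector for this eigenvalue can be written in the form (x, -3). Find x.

We need (M + 8I)v = 0.
M + 8I = [[-15, -10], [30, 20]].
Row 1: (-15)·x + (-10)·-3 = 0
Row 2: (30)·x + (20)·-3 = 0
Solving gives x = 2.
Check: M·(2, -3) = (-16, 24) = -8·(2, -3).

2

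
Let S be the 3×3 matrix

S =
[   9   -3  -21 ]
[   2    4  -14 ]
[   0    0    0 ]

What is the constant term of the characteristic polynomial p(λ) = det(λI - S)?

p(0) = det(0·I − S) = det(−S) = (−1)^3·det(S).
det(S) = 0, so p(0) = 0.

0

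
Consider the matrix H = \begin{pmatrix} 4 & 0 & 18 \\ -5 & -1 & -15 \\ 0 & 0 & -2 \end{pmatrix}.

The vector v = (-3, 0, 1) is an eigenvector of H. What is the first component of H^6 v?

-192

First find the eigenvalue: Hv = (6, 0, -2) = -2·(-3, 0, 1), so λ = -2.
Then H^6 v = λ^6·v = (-2)^6·(-3, 0, 1) = 64·(-3, 0, 1) = (-192, 0, 64).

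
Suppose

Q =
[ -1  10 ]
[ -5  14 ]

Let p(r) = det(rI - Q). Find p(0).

36

p(0) = det(0·I − Q) = det(−Q) = (−1)^2·det(Q).
det(Q) = 36, so p(0) = 36.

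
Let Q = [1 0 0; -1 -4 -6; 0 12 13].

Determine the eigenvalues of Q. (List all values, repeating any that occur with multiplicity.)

1, 4, 5

Compute the characteristic polynomial p(λ) = det(λI - Q).
Cofactor expansion gives p(λ) = λ^3 - 10λ^2 + 29λ - 20.
Since p(1) = 0, λ = 1 is a root.
Dividing by (λ - 1) leaves λ^2 - 9λ + 20.
The quadratic factors as (λ - 4)·(λ - 5).
Eigenvalues: 1, 4, 5.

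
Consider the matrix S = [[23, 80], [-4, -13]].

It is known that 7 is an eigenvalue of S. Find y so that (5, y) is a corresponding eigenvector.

We need (S - 7I)v = 0.
S - 7I = [[16, 80], [-4, -20]].
Row 1: (16)·5 + (80)·y = 0
Row 2: (-4)·5 + (-20)·y = 0
Solving gives y = -1.
Check: S·(5, -1) = (35, -7) = 7·(5, -1).

-1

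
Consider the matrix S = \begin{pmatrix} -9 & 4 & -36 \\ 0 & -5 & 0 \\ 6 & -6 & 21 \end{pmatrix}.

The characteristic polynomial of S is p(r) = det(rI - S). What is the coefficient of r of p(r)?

p(r) = r^3 - 7r^2 - 33r + 135.
The coefficient of r is -33.

-33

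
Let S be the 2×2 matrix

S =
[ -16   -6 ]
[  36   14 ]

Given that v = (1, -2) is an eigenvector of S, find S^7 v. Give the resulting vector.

First find the eigenvalue: Sv = (-4, 8) = -4·(1, -2), so λ = -4.
Then S^7 v = λ^7·v = (-4)^7·(1, -2) = -16384·(1, -2) = (-16384, 32768).

(-16384, 32768)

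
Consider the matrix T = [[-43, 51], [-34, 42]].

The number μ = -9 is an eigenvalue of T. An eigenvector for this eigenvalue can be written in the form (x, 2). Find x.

3

We need (T + 9I)v = 0.
T + 9I = [[-34, 51], [-34, 51]].
Row 1: (-34)·x + (51)·2 = 0
Row 2: (-34)·x + (51)·2 = 0
Solving gives x = 3.
Check: T·(3, 2) = (-27, -18) = -9·(3, 2).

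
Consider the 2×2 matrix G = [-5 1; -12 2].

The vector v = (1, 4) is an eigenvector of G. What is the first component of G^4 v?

1

First find the eigenvalue: Gv = (-1, -4) = -1·(1, 4), so λ = -1.
Then G^4 v = λ^4·v = (-1)^4·(1, 4) = 1·(1, 4) = (1, 4).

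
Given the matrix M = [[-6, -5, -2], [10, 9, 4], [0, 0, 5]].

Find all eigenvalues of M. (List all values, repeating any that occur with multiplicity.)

-1, 4, 5

Compute the characteristic polynomial p(t) = det(tI - M).
Expanding the 3×3 determinant: p(t) = t^3 - 8t^2 + 11t + 20.
Try t = -1: p(-1) = 0, so -1 is a root.
Dividing by (t + 1) leaves t^2 - 9t + 20.
The quadratic factors as (t - 4)·(t - 5).
Eigenvalues: -1, 4, 5.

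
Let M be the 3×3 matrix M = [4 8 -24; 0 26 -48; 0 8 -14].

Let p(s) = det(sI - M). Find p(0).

-80

p(0) = det(0·I − M) = det(−M) = (−1)^3·det(M).
det(M) = 80, so p(0) = -80.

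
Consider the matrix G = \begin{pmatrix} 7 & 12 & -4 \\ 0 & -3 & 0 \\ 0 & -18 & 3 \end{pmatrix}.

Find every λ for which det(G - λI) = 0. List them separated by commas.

The characteristic polynomial is p(λ) = det(λI - G).
Cofactor expansion gives p(λ) = λ^3 - 7λ^2 - 9λ + 63.
Try λ = -3: p(-3) = 0, so -3 is a root.
Factor out (λ + 3): p(λ) = (λ + 3)·(λ^2 - 10λ + 21).
The quadratic factors as (λ - 3)·(λ - 7).
Eigenvalues: -3, 3, 7.

-3, 3, 7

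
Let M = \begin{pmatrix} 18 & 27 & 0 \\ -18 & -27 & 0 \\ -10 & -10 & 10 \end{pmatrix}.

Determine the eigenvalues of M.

-9, 0, 10

Compute the characteristic polynomial p(lambda) = det(lambda·I - M).
Cofactor expansion gives p(lambda) = lambda^3 - lambda^2 - 90·lambda.
Try lambda = -9: p(-9) = 0, so -9 is a root.
Dividing by (lambda + 9) leaves lambda^2 - 10·lambda.
The quadratic factors as lambda·(lambda - 10).
Eigenvalues: -9, 0, 10.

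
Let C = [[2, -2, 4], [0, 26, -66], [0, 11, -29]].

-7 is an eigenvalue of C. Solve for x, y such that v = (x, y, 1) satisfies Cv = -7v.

0, 2

We need (C + 7I)v = 0.
C + 7I = [[9, -2, 4], [0, 33, -66], [0, 11, -22]].
Row 1: (9)·x + (-2)·y + (4)·1 = 0
Row 2: (0)·x + (33)·y + (-66)·1 = 0
Row 3: (0)·x + (11)·y + (-22)·1 = 0
Solving gives x = 0, y = 2.
Check: C·(0, 2, 1) = (0, -14, -7) = -7·(0, 2, 1).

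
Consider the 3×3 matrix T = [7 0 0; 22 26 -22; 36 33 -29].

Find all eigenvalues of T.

Set up det(μI - T) = 0.
Expanding the 3×3 determinant: p(μ) = μ^3 - 4μ^2 - 49μ + 196.
Rational-root test: μ = 4 gives p(4) = 0.
Dividing by (μ - 4) leaves μ^2 - 49.
The quadratic factors as (μ + 7)·(μ - 7).
Eigenvalues: -7, 4, 7.

-7, 4, 7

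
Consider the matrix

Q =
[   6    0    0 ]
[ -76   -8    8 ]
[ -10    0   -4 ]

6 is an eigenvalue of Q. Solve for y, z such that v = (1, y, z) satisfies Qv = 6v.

-6, -1

We need (Q - 6I)v = 0.
Q - 6I = [[0, 0, 0], [-76, -14, 8], [-10, 0, -10]].
Row 1: (0)·1 + (0)·y + (0)·z = 0
Row 2: (-76)·1 + (-14)·y + (8)·z = 0
Row 3: (-10)·1 + (0)·y + (-10)·z = 0
Solving gives y = -6, z = -1.
Check: Q·(1, -6, -1) = (6, -36, -6) = 6·(1, -6, -1).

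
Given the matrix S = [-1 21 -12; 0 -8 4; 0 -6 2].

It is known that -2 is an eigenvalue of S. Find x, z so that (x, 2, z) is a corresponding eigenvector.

-6, 3

We need (S + 2I)v = 0.
S + 2I = [[1, 21, -12], [0, -6, 4], [0, -6, 4]].
Row 1: (1)·x + (21)·2 + (-12)·z = 0
Row 2: (0)·x + (-6)·2 + (4)·z = 0
Row 3: (0)·x + (-6)·2 + (4)·z = 0
Solving gives x = -6, z = 3.
Check: S·(-6, 2, 3) = (12, -4, -6) = -2·(-6, 2, 3).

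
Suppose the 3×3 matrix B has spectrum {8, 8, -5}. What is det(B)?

det(B) is the product of the eigenvalues: (8) · (8) · (-5) = -320.

-320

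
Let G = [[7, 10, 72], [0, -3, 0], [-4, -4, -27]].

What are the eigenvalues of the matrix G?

Set up det(λI - G) = 0.
Expanding along the first row, p(λ) = λ^3 + 23λ^2 + 159λ + 297.
Try λ = -11: p(-11) = 0, so -11 is a root.
Factor out (λ + 11): p(λ) = (λ + 11)·(λ^2 + 12λ + 27).
The quadratic factors as (λ + 9)·(λ + 3).
Eigenvalues: -11, -9, -3.

-11, -9, -3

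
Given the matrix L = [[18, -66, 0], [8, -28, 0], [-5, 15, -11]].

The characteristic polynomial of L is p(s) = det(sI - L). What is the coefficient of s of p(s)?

134

p(s) = s^3 + 21s^2 + 134s + 264.
The coefficient of s is 134.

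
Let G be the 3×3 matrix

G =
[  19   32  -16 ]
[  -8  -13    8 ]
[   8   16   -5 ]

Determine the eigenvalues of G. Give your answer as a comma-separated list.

-5, 3, 3

Set up det(lambda·I - G) = 0.
Expanding the 3×3 determinant: p(lambda) = lambda^3 - lambda^2 - 21·lambda + 45.
Since p(3) = 0, lambda = 3 is a root.
Dividing by (lambda - 3) leaves lambda^2 + 2·lambda - 15.
The quadratic factors as (lambda + 5)·(lambda - 3).
Eigenvalues: -5, 3, 3.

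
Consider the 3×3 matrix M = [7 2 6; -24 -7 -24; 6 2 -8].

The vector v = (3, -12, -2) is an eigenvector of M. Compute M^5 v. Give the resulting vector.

First find the eigenvalue: Mv = (-15, 60, 10) = -5·(3, -12, -2), so λ = -5.
Then M^5 v = λ^5·v = (-5)^5·(3, -12, -2) = -3125·(3, -12, -2) = (-9375, 37500, 6250).

(-9375, 37500, 6250)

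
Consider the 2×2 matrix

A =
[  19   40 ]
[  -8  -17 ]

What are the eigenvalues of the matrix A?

det(A - lambda·I) = (19 - lambda)(-17 - lambda) - (40)·(-8) = lambda^2 - 2·lambda - 3.
This factors as (lambda + 1)·(lambda - 3) = 0.
Eigenvalues: -1, 3.

-1, 3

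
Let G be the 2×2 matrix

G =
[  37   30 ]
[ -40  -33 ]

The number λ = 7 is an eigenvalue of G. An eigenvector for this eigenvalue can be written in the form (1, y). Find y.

-1

We need (G - 7I)v = 0.
G - 7I = [[30, 30], [-40, -40]].
Row 1: (30)·1 + (30)·y = 0
Row 2: (-40)·1 + (-40)·y = 0
Solving gives y = -1.
Check: G·(1, -1) = (7, -7) = 7·(1, -1).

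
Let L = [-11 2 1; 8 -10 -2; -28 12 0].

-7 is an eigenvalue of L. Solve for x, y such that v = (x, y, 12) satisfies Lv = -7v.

We need (L + 7I)v = 0.
L + 7I = [[-4, 2, 1], [8, -3, -2], [-28, 12, 7]].
Row 1: (-4)·x + (2)·y + (1)·12 = 0
Row 2: (8)·x + (-3)·y + (-2)·12 = 0
Row 3: (-28)·x + (12)·y + (7)·12 = 0
Solving gives x = 3, y = 0.
Check: L·(3, 0, 12) = (-21, 0, -84) = -7·(3, 0, 12).

3, 0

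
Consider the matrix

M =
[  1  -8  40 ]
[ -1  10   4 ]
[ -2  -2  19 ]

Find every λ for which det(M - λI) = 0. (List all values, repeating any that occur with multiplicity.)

9, 10, 11

Compute the characteristic polynomial p(lambda) = det(lambda·I - M).
Expanding along the first row, p(lambda) = lambda^3 - 30·lambda^2 + 299·lambda - 990.
Try lambda = 9: p(9) = 0, so 9 is a root.
Dividing by (lambda - 9) leaves lambda^2 - 21·lambda + 110.
The quadratic factors as (lambda - 10)·(lambda - 11).
Eigenvalues: 9, 10, 11.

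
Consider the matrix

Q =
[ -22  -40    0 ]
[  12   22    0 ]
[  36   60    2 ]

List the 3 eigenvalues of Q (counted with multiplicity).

-2, 2, 2

The characteristic polynomial is p(λ) = det(λI - Q).
Expanding the 3×3 determinant: p(λ) = λ^3 - 2λ^2 - 4λ + 8.
Rational-root test: λ = -2 gives p(-2) = 0.
Factor out (λ + 2): p(λ) = (λ + 2)·(λ^2 - 4λ + 4).
The quadratic factor is (λ - 2)^2.
Eigenvalues: -2, 2, 2.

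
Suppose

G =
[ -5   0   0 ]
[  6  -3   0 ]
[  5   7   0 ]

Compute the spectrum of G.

G is lower triangular, so its eigenvalues are the diagonal entries.
Diagonal: -5, -3, 0.

-5, -3, 0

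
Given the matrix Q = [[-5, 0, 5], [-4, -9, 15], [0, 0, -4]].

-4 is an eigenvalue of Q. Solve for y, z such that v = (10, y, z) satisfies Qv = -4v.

-2, 2

We need (Q + 4I)v = 0.
Q + 4I = [[-1, 0, 5], [-4, -5, 15], [0, 0, 0]].
Row 1: (-1)·10 + (0)·y + (5)·z = 0
Row 2: (-4)·10 + (-5)·y + (15)·z = 0
Row 3: (0)·10 + (0)·y + (0)·z = 0
Solving gives y = -2, z = 2.
Check: Q·(10, -2, 2) = (-40, 8, -8) = -4·(10, -2, 2).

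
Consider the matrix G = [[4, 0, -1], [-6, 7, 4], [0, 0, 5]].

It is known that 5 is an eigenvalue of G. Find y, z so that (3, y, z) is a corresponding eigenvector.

15, -3

We need (G - 5I)v = 0.
G - 5I = [[-1, 0, -1], [-6, 2, 4], [0, 0, 0]].
Row 1: (-1)·3 + (0)·y + (-1)·z = 0
Row 2: (-6)·3 + (2)·y + (4)·z = 0
Row 3: (0)·3 + (0)·y + (0)·z = 0
Solving gives y = 15, z = -3.
Check: G·(3, 15, -3) = (15, 75, -15) = 5·(3, 15, -3).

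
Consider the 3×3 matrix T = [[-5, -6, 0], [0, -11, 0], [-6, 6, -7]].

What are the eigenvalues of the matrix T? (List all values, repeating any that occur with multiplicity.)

-11, -7, -5

Set up det(μI - T) = 0.
Expanding the 3×3 determinant: p(μ) = μ^3 + 23μ^2 + 167μ + 385.
Try μ = -11: p(-11) = 0, so -11 is a root.
Factor out (μ + 11): p(μ) = (μ + 11)·(μ^2 + 12μ + 35).
The quadratic factors as (μ + 7)·(μ + 5).
Eigenvalues: -11, -7, -5.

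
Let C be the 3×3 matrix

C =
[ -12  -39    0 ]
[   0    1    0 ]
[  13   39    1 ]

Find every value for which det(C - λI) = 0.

The characteristic polynomial is p(lambda) = det(lambda·I - C).
Expanding along the first row, p(lambda) = lambda^3 + 10·lambda^2 - 23·lambda + 12.
Since p(1) = 0, lambda = 1 is a root.
Dividing by (lambda - 1) leaves lambda^2 + 11·lambda - 12.
The quadratic factors as (lambda + 12)·(lambda - 1).
Eigenvalues: -12, 1, 1.

-12, 1, 1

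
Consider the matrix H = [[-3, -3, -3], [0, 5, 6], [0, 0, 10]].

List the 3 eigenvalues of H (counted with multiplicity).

H is upper triangular, so its eigenvalues are the diagonal entries.
Diagonal: -3, 5, 10.

-3, 5, 10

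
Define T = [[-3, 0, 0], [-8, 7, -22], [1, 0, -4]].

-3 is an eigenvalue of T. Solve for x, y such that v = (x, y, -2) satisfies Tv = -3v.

-2, -6

We need (T + 3I)v = 0.
T + 3I = [[0, 0, 0], [-8, 10, -22], [1, 0, -1]].
Row 1: (0)·x + (0)·y + (0)·-2 = 0
Row 2: (-8)·x + (10)·y + (-22)·-2 = 0
Row 3: (1)·x + (0)·y + (-1)·-2 = 0
Solving gives x = -2, y = -6.
Check: T·(-2, -6, -2) = (6, 18, 6) = -3·(-2, -6, -2).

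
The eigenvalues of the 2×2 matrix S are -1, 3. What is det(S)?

det(S) is the product of the eigenvalues: (-1) · (3) = -3.

-3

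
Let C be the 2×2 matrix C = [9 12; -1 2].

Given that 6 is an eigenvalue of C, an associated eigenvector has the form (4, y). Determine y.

-1

We need (C - 6I)v = 0.
C - 6I = [[3, 12], [-1, -4]].
Row 1: (3)·4 + (12)·y = 0
Row 2: (-1)·4 + (-4)·y = 0
Solving gives y = -1.
Check: C·(4, -1) = (24, -6) = 6·(4, -1).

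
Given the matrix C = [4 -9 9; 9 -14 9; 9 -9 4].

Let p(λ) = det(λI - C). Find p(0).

p(0) = det(0·I − C) = det(−C) = (−1)^3·det(C).
det(C) = 100, so p(0) = -100.

-100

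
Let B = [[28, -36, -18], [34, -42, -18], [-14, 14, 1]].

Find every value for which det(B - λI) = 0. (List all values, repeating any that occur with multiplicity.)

Compute the characteristic polynomial p(λ) = det(λI - B).
Cofactor expansion gives p(λ) = λ^3 + 13λ^2 + 34λ - 48.
Try λ = 1: p(1) = 0, so 1 is a root.
Factor out (λ - 1): p(λ) = (λ - 1)·(λ^2 + 14λ + 48).
The quadratic factors as (λ + 8)·(λ + 6).
Eigenvalues: -8, -6, 1.

-8, -6, 1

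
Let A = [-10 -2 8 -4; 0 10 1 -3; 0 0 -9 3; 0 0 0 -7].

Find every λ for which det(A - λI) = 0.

A is upper triangular, so its eigenvalues are the diagonal entries.
Diagonal: -10, 10, -9, -7.

-10, -9, -7, 10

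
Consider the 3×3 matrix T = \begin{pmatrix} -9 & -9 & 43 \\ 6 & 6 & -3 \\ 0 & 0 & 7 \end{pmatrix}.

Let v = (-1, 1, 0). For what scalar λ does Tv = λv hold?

0

Compute Tv: T·(-1, 1, 0) = (0, 0, 0).
Since Tv = λv, compare component 1: 0 = λ·-1, so λ = 0.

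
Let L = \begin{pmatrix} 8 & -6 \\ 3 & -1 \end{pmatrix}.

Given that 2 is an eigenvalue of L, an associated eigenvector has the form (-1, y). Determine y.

-1

We need (L - 2I)v = 0.
L - 2I = [[6, -6], [3, -3]].
Row 1: (6)·-1 + (-6)·y = 0
Row 2: (3)·-1 + (-3)·y = 0
Solving gives y = -1.
Check: L·(-1, -1) = (-2, -2) = 2·(-1, -1).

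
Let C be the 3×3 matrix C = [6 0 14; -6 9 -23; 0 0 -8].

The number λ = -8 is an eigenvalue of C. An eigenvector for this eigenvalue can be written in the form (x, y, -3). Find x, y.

3, -3

We need (C + 8I)v = 0.
C + 8I = [[14, 0, 14], [-6, 17, -23], [0, 0, 0]].
Row 1: (14)·x + (0)·y + (14)·-3 = 0
Row 2: (-6)·x + (17)·y + (-23)·-3 = 0
Row 3: (0)·x + (0)·y + (0)·-3 = 0
Solving gives x = 3, y = -3.
Check: C·(3, -3, -3) = (-24, 24, 24) = -8·(3, -3, -3).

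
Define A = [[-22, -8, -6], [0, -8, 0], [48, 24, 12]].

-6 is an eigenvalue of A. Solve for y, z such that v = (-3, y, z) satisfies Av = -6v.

We need (A + 6I)v = 0.
A + 6I = [[-16, -8, -6], [0, -2, 0], [48, 24, 18]].
Row 1: (-16)·-3 + (-8)·y + (-6)·z = 0
Row 2: (0)·-3 + (-2)·y + (0)·z = 0
Row 3: (48)·-3 + (24)·y + (18)·z = 0
Solving gives y = 0, z = 8.
Check: A·(-3, 0, 8) = (18, 0, -48) = -6·(-3, 0, 8).

0, 8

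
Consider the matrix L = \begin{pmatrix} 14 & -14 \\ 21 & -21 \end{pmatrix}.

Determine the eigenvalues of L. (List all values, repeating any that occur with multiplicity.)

det(L - rI) = (14 - r)(-21 - r) - (-14)·(21) = r^2 + 7r.
This factors as (r + 7)·r = 0.
Eigenvalues: -7, 0.

-7, 0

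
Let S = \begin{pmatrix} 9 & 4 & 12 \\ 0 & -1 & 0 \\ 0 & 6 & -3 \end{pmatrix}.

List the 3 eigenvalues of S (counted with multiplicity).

Set up det(μI - S) = 0.
Expanding along the first row, p(μ) = μ^3 - 5μ^2 - 33μ - 27.
Since p(-1) = 0, μ = -1 is a root.
Dividing by (μ + 1) leaves μ^2 - 6μ - 27.
The quadratic factors as (μ + 3)·(μ - 9).
Eigenvalues: -3, -1, 9.

-3, -1, 9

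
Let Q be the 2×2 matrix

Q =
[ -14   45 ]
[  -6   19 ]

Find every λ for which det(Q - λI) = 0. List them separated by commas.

1, 4

det(Q - μI) = (-14 - μ)(19 - μ) - (45)·(-6) = μ^2 - 5μ + 4.
This factors as (μ - 1)·(μ - 4) = 0.
Eigenvalues: 1, 4.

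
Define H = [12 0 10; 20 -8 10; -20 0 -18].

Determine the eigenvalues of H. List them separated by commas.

-8, -8, 2

The characteristic polynomial is p(lambda) = det(lambda·I - H).
Expanding along the first row, p(lambda) = lambda^3 + 14·lambda^2 + 32·lambda - 128.
Try lambda = -8: p(-8) = 0, so -8 is a root.
Dividing by (lambda + 8) leaves lambda^2 + 6·lambda - 16.
The quadratic factors as (lambda + 8)·(lambda - 2).
Eigenvalues: -8, -8, 2.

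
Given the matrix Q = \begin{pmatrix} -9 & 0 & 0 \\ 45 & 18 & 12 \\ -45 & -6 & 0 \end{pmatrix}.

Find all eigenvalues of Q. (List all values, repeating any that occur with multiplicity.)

-9, 6, 12

Set up det(sI - Q) = 0.
Expanding along the first row, p(s) = s^3 - 9s^2 - 90s + 648.
Since p(-9) = 0, s = -9 is a root.
Dividing by (s + 9) leaves s^2 - 18s + 72.
The quadratic factors as (s - 6)·(s - 12).
Eigenvalues: -9, 6, 12.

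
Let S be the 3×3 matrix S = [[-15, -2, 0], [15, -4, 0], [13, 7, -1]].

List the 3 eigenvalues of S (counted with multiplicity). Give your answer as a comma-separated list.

Compute the characteristic polynomial p(μ) = det(μI - S).
Expanding the 3×3 determinant: p(μ) = μ^3 + 20μ^2 + 109μ + 90.
Rational-root test: μ = -1 gives p(-1) = 0.
Dividing by (μ + 1) leaves μ^2 + 19μ + 90.
The quadratic factors as (μ + 10)·(μ + 9).
Eigenvalues: -10, -9, -1.

-10, -9, -1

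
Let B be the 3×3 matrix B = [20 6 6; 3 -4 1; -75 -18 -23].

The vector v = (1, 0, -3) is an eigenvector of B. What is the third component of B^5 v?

First find the eigenvalue: Bv = (2, 0, -6) = 2·(1, 0, -3), so λ = 2.
Then B^5 v = λ^5·v = 2^5·(1, 0, -3) = 32·(1, 0, -3) = (32, 0, -96).

-96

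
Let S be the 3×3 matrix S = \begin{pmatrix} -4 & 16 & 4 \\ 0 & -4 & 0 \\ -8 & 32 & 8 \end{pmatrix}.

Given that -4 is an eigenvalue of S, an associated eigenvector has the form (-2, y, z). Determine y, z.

1, -4

We need (S + 4I)v = 0.
S + 4I = [[0, 16, 4], [0, 0, 0], [-8, 32, 12]].
Row 1: (0)·-2 + (16)·y + (4)·z = 0
Row 2: (0)·-2 + (0)·y + (0)·z = 0
Row 3: (-8)·-2 + (32)·y + (12)·z = 0
Solving gives y = 1, z = -4.
Check: S·(-2, 1, -4) = (8, -4, 16) = -4·(-2, 1, -4).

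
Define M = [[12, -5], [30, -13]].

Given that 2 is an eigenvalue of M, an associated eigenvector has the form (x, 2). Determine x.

We need (M - 2I)v = 0.
M - 2I = [[10, -5], [30, -15]].
Row 1: (10)·x + (-5)·2 = 0
Row 2: (30)·x + (-15)·2 = 0
Solving gives x = 1.
Check: M·(1, 2) = (2, 4) = 2·(1, 2).

1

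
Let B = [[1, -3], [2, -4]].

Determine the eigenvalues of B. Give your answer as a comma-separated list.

-2, -1

det(B - rI) = (1 - r)(-4 - r) - (-3)·(2) = r^2 + 3r + 2.
This factors as (r + 2)·(r + 1) = 0.
Eigenvalues: -2, -1.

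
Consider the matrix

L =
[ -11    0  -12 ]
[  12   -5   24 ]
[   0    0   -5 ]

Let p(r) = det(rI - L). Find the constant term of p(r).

275

p(r) = r^3 + 21r^2 + 135r + 275.
The constant term is 275.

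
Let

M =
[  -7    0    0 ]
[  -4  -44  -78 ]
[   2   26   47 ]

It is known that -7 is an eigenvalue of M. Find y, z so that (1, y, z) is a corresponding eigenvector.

2, -1

We need (M + 7I)v = 0.
M + 7I = [[0, 0, 0], [-4, -37, -78], [2, 26, 54]].
Row 1: (0)·1 + (0)·y + (0)·z = 0
Row 2: (-4)·1 + (-37)·y + (-78)·z = 0
Row 3: (2)·1 + (26)·y + (54)·z = 0
Solving gives y = 2, z = -1.
Check: M·(1, 2, -1) = (-7, -14, 7) = -7·(1, 2, -1).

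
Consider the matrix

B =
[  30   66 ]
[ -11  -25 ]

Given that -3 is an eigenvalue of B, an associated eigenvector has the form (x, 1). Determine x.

We need (B + 3I)v = 0.
B + 3I = [[33, 66], [-11, -22]].
Row 1: (33)·x + (66)·1 = 0
Row 2: (-11)·x + (-22)·1 = 0
Solving gives x = -2.
Check: B·(-2, 1) = (6, -3) = -3·(-2, 1).

-2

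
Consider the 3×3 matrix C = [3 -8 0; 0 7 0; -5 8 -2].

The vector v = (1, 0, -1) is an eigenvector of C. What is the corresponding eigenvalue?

3

Compute Cv: C·(1, 0, -1) = (3, 0, -3).
Since Cv = λv, compare component 1: 3 = λ·1, so λ = 3.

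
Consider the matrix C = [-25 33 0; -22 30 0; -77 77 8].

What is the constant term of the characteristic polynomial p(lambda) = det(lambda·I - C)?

p(0) = det(0·I − C) = det(−C) = (−1)^3·det(C).
det(C) = -192, so p(0) = 192.

192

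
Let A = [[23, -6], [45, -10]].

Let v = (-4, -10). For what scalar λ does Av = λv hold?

8

Compute Av: A·(-4, -10) = (-32, -80).
Since Av = λv, compare component 1: -32 = λ·-4, so λ = 8.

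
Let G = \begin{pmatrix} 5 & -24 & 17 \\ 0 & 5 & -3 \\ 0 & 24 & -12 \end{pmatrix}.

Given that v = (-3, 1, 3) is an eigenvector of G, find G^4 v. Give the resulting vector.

First find the eigenvalue: Gv = (12, -4, -12) = -4·(-3, 1, 3), so λ = -4.
Then G^4 v = λ^4·v = (-4)^4·(-3, 1, 3) = 256·(-3, 1, 3) = (-768, 256, 768).

(-768, 256, 768)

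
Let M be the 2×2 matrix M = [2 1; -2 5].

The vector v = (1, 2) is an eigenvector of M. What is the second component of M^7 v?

First find the eigenvalue: Mv = (4, 8) = 4·(1, 2), so λ = 4.
Then M^7 v = λ^7·v = 4^7·(1, 2) = 16384·(1, 2) = (16384, 32768).

32768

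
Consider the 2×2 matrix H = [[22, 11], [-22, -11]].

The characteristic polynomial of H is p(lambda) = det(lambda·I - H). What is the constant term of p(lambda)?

p(lambda) = lambda^2 - 11·lambda.
The constant term is 0.

0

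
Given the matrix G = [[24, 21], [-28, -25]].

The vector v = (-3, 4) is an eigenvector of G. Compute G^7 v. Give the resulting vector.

First find the eigenvalue: Gv = (12, -16) = -4·(-3, 4), so λ = -4.
Then G^7 v = λ^7·v = (-4)^7·(-3, 4) = -16384·(-3, 4) = (49152, -65536).

(49152, -65536)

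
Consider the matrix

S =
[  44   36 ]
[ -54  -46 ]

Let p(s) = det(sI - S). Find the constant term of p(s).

-80

p(s) = s^2 + 2s - 80.
The constant term is -80.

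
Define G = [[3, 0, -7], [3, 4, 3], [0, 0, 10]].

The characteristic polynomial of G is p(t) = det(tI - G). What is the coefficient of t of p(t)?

p(t) = t^3 - 17t^2 + 82t - 120.
The coefficient of t is 82.

82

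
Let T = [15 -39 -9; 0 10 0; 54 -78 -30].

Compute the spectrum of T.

-12, -3, 10

Compute the characteristic polynomial p(λ) = det(λI - T).
Cofactor expansion gives p(λ) = λ^3 + 5λ^2 - 114λ - 360.
Rational-root test: λ = -3 gives p(-3) = 0.
Dividing by (λ + 3) leaves λ^2 + 2λ - 120.
The quadratic factors as (λ + 12)·(λ - 10).
Eigenvalues: -12, -3, 10.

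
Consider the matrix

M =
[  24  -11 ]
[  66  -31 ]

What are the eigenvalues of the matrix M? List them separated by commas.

-9, 2

det(M - λI) = (24 - λ)(-31 - λ) - (-11)·(66) = λ^2 + 7λ - 18.
This factors as (λ + 9)·(λ - 2) = 0.
Eigenvalues: -9, 2.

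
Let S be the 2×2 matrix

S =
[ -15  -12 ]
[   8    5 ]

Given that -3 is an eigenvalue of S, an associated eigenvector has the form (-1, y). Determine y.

We need (S + 3I)v = 0.
S + 3I = [[-12, -12], [8, 8]].
Row 1: (-12)·-1 + (-12)·y = 0
Row 2: (8)·-1 + (8)·y = 0
Solving gives y = 1.
Check: S·(-1, 1) = (3, -3) = -3·(-1, 1).

1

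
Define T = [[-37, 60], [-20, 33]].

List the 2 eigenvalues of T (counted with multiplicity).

det(T - μI) = (-37 - μ)(33 - μ) - (60)·(-20) = μ^2 + 4μ - 21.
This factors as (μ + 7)·(μ - 3) = 0.
Eigenvalues: -7, 3.

-7, 3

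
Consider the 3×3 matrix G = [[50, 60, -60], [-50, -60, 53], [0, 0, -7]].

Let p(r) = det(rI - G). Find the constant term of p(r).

p(r) = r^3 + 17r^2 + 70r.
The constant term is 0.

0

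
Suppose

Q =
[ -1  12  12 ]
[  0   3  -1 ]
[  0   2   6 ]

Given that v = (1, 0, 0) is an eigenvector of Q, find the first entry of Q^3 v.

-1

First find the eigenvalue: Qv = (-1, 0, 0) = -1·(1, 0, 0), so λ = -1.
Then Q^3 v = λ^3·v = (-1)^3·(1, 0, 0) = -1·(1, 0, 0) = (-1, 0, 0).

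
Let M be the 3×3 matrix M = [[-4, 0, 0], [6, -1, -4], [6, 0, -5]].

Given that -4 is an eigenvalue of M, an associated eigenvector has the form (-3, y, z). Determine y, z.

We need (M + 4I)v = 0.
M + 4I = [[0, 0, 0], [6, 3, -4], [6, 0, -1]].
Row 1: (0)·-3 + (0)·y + (0)·z = 0
Row 2: (6)·-3 + (3)·y + (-4)·z = 0
Row 3: (6)·-3 + (0)·y + (-1)·z = 0
Solving gives y = -18, z = -18.
Check: M·(-3, -18, -18) = (12, 72, 72) = -4·(-3, -18, -18).

-18, -18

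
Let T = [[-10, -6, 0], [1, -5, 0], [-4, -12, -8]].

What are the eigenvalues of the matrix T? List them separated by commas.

Compute the characteristic polynomial p(t) = det(tI - T).
Expanding along the first row, p(t) = t^3 + 23t^2 + 176t + 448.
Try t = -8: p(-8) = 0, so -8 is a root.
Dividing by (t + 8) leaves t^2 + 15t + 56.
The quadratic factors as (t + 8)·(t + 7).
Eigenvalues: -8, -8, -7.

-8, -8, -7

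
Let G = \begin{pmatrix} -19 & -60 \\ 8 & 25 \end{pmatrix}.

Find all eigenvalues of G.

1, 5

det(G - μI) = (-19 - μ)(25 - μ) - (-60)·(8) = μ^2 - 6μ + 5.
This factors as (μ - 1)·(μ - 5) = 0.
Eigenvalues: 1, 5.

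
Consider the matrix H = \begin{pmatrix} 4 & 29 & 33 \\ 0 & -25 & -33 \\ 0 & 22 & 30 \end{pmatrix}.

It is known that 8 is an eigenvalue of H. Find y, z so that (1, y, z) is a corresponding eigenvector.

We need (H - 8I)v = 0.
H - 8I = [[-4, 29, 33], [0, -33, -33], [0, 22, 22]].
Row 1: (-4)·1 + (29)·y + (33)·z = 0
Row 2: (0)·1 + (-33)·y + (-33)·z = 0
Row 3: (0)·1 + (22)·y + (22)·z = 0
Solving gives y = -1, z = 1.
Check: H·(1, -1, 1) = (8, -8, 8) = 8·(1, -1, 1).

-1, 1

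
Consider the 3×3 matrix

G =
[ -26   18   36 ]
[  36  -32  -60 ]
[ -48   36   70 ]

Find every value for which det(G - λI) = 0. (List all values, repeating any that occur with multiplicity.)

Set up det(λI - G) = 0.
Expanding the 3×3 determinant: p(λ) = λ^3 - 12λ^2 + 12λ + 80.
Since p(-2) = 0, λ = -2 is a root.
Dividing by (λ + 2) leaves λ^2 - 14λ + 40.
The quadratic factors as (λ - 4)·(λ - 10).
Eigenvalues: -2, 4, 10.

-2, 4, 10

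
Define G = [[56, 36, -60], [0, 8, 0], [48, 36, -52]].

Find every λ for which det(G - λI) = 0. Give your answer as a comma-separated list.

-4, 8, 8

Compute the characteristic polynomial p(s) = det(sI - G).
Cofactor expansion gives p(s) = s^3 - 12s^2 + 256.
Since p(8) = 0, s = 8 is a root.
Dividing by (s - 8) leaves s^2 - 4s - 32.
The quadratic factors as (s + 4)·(s - 8).
Eigenvalues: -4, 8, 8.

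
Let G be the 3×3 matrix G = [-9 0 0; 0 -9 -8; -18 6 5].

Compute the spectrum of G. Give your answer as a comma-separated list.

Compute the characteristic polynomial p(λ) = det(λI - G).
Expanding along the first row, p(λ) = λ^3 + 13λ^2 + 39λ + 27.
Rational-root test: λ = -9 gives p(-9) = 0.
Dividing by (λ + 9) leaves λ^2 + 4λ + 3.
The quadratic factors as (λ + 3)·(λ + 1).
Eigenvalues: -9, -3, -1.

-9, -3, -1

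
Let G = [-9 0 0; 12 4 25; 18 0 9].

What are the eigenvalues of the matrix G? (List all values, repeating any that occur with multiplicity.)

-9, 4, 9

The characteristic polynomial is p(s) = det(sI - G).
Cofactor expansion gives p(s) = s^3 - 4s^2 - 81s + 324.
Since p(4) = 0, s = 4 is a root.
Factor out (s - 4): p(s) = (s - 4)·(s^2 - 81).
The quadratic factors as (s + 9)·(s - 9).
Eigenvalues: -9, 4, 9.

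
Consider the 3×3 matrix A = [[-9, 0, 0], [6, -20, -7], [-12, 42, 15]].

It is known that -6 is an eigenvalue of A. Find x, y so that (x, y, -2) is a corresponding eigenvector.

0, 1

We need (A + 6I)v = 0.
A + 6I = [[-3, 0, 0], [6, -14, -7], [-12, 42, 21]].
Row 1: (-3)·x + (0)·y + (0)·-2 = 0
Row 2: (6)·x + (-14)·y + (-7)·-2 = 0
Row 3: (-12)·x + (42)·y + (21)·-2 = 0
Solving gives x = 0, y = 1.
Check: A·(0, 1, -2) = (0, -6, 12) = -6·(0, 1, -2).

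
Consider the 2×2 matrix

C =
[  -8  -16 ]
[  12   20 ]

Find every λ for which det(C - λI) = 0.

det(C - μI) = (-8 - μ)(20 - μ) - (-16)·(12) = μ^2 - 12μ + 32.
This factors as (μ - 4)·(μ - 8) = 0.
Eigenvalues: 4, 8.

4, 8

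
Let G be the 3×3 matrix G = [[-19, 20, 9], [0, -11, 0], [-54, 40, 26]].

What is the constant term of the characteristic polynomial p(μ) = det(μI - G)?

p(0) = det(0·I − G) = det(−G) = (−1)^3·det(G).
det(G) = 88, so p(0) = -88.

-88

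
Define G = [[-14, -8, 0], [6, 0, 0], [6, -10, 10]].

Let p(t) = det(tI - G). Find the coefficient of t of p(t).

-92

p(t) = t^3 + 4t^2 - 92t - 480.
The coefficient of t is -92.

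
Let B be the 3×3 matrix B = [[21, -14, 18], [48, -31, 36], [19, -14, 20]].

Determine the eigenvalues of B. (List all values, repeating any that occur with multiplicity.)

-3, 2, 11

The characteristic polynomial is p(t) = det(tI - B).
Expanding the 3×3 determinant: p(t) = t^3 - 10t^2 - 17t + 66.
Since p(2) = 0, t = 2 is a root.
Factor out (t - 2): p(t) = (t - 2)·(t^2 - 8t - 33).
The quadratic factors as (t + 3)·(t - 11).
Eigenvalues: -3, 2, 11.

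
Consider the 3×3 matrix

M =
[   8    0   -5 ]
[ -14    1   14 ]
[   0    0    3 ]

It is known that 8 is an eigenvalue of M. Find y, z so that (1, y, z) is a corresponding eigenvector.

We need (M - 8I)v = 0.
M - 8I = [[0, 0, -5], [-14, -7, 14], [0, 0, -5]].
Row 1: (0)·1 + (0)·y + (-5)·z = 0
Row 2: (-14)·1 + (-7)·y + (14)·z = 0
Row 3: (0)·1 + (0)·y + (-5)·z = 0
Solving gives y = -2, z = 0.
Check: M·(1, -2, 0) = (8, -16, 0) = 8·(1, -2, 0).

-2, 0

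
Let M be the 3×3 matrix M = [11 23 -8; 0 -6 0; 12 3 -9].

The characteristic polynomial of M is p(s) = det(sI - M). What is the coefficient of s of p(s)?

-15

p(s) = s^3 + 4s^2 - 15s - 18.
The coefficient of s is -15.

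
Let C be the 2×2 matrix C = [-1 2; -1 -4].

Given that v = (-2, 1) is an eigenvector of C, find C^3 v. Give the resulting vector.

First find the eigenvalue: Cv = (4, -2) = -2·(-2, 1), so λ = -2.
Then C^3 v = λ^3·v = (-2)^3·(-2, 1) = -8·(-2, 1) = (16, -8).

(16, -8)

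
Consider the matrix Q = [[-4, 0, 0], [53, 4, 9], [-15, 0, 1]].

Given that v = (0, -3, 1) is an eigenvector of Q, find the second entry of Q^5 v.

-3

First find the eigenvalue: Qv = (0, -3, 1) = 1·(0, -3, 1), so λ = 1.
Then Q^5 v = λ^5·v = 1^5·(0, -3, 1) = 1·(0, -3, 1) = (0, -3, 1).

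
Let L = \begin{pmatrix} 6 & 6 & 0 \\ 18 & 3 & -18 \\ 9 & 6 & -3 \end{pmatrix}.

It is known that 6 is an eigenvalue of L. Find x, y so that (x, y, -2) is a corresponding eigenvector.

-2, 0

We need (L - 6I)v = 0.
L - 6I = [[0, 6, 0], [18, -3, -18], [9, 6, -9]].
Row 1: (0)·x + (6)·y + (0)·-2 = 0
Row 2: (18)·x + (-3)·y + (-18)·-2 = 0
Row 3: (9)·x + (6)·y + (-9)·-2 = 0
Solving gives x = -2, y = 0.
Check: L·(-2, 0, -2) = (-12, 0, -12) = 6·(-2, 0, -2).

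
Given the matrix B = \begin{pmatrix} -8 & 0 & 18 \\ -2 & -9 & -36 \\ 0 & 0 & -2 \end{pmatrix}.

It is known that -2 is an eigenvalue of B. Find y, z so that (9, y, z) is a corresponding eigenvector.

-18, 3

We need (B + 2I)v = 0.
B + 2I = [[-6, 0, 18], [-2, -7, -36], [0, 0, 0]].
Row 1: (-6)·9 + (0)·y + (18)·z = 0
Row 2: (-2)·9 + (-7)·y + (-36)·z = 0
Row 3: (0)·9 + (0)·y + (0)·z = 0
Solving gives y = -18, z = 3.
Check: B·(9, -18, 3) = (-18, 36, -6) = -2·(9, -18, 3).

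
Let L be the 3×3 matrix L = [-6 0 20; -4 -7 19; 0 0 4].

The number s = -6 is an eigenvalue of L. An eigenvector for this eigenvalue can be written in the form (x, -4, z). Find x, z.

We need (L + 6I)v = 0.
L + 6I = [[0, 0, 20], [-4, -1, 19], [0, 0, 10]].
Row 1: (0)·x + (0)·-4 + (20)·z = 0
Row 2: (-4)·x + (-1)·-4 + (19)·z = 0
Row 3: (0)·x + (0)·-4 + (10)·z = 0
Solving gives x = 1, z = 0.
Check: L·(1, -4, 0) = (-6, 24, 0) = -6·(1, -4, 0).

1, 0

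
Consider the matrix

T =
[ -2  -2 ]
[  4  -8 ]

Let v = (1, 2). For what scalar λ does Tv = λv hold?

-6

Compute Tv: T·(1, 2) = (-6, -12).
Since Tv = λv, compare component 1: -6 = λ·1, so λ = -6.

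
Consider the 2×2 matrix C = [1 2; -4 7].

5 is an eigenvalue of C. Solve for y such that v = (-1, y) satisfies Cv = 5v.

We need (C - 5I)v = 0.
C - 5I = [[-4, 2], [-4, 2]].
Row 1: (-4)·-1 + (2)·y = 0
Row 2: (-4)·-1 + (2)·y = 0
Solving gives y = -2.
Check: C·(-1, -2) = (-5, -10) = 5·(-1, -2).

-2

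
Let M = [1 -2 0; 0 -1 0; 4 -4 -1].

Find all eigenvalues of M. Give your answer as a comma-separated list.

-1, -1, 1

The characteristic polynomial is p(t) = det(tI - M).
Expanding the 3×3 determinant: p(t) = t^3 + t^2 - t - 1.
Try t = -1: p(-1) = 0, so -1 is a root.
Dividing by (t + 1) leaves t^2 - 1.
The quadratic factors as (t + 1)·(t - 1).
Eigenvalues: -1, -1, 1.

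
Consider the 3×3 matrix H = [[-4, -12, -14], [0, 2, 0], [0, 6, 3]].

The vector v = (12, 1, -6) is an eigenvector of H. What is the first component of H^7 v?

1536

First find the eigenvalue: Hv = (24, 2, -12) = 2·(12, 1, -6), so λ = 2.
Then H^7 v = λ^7·v = 2^7·(12, 1, -6) = 128·(12, 1, -6) = (1536, 128, -768).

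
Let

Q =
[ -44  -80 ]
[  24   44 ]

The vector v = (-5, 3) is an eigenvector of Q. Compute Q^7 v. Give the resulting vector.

First find the eigenvalue: Qv = (-20, 12) = 4·(-5, 3), so λ = 4.
Then Q^7 v = λ^7·v = 4^7·(-5, 3) = 16384·(-5, 3) = (-81920, 49152).

(-81920, 49152)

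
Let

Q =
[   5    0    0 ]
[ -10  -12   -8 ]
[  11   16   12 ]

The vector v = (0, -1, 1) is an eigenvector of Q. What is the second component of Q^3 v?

First find the eigenvalue: Qv = (0, 4, -4) = -4·(0, -1, 1), so λ = -4.
Then Q^3 v = λ^3·v = (-4)^3·(0, -1, 1) = -64·(0, -1, 1) = (0, 64, -64).

64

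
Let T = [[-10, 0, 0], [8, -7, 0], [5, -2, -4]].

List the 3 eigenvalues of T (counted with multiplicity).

T is lower triangular, so its eigenvalues are the diagonal entries.
Diagonal: -10, -7, -4.

-10, -7, -4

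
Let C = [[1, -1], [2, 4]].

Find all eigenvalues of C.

det(C - λI) = (1 - λ)(4 - λ) - (-1)·(2) = λ^2 - 5λ + 6.
This factors as (λ - 2)·(λ - 3) = 0.
Eigenvalues: 2, 3.

2, 3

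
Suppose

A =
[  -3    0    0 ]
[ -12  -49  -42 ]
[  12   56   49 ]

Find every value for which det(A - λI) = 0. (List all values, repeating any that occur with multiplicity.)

-7, -3, 7

Set up det(sI - A) = 0.
Expanding the 3×3 determinant: p(s) = s^3 + 3s^2 - 49s - 147.
Rational-root test: s = -7 gives p(-7) = 0.
Dividing by (s + 7) leaves s^2 - 4s - 21.
The quadratic factors as (s + 3)·(s - 7).
Eigenvalues: -7, -3, 7.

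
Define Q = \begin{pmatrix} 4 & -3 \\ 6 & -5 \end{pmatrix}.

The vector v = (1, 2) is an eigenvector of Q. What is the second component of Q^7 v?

First find the eigenvalue: Qv = (-2, -4) = -2·(1, 2), so λ = -2.
Then Q^7 v = λ^7·v = (-2)^7·(1, 2) = -128·(1, 2) = (-128, -256).

-256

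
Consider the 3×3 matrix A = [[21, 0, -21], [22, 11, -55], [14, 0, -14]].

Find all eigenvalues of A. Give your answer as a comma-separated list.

0, 7, 11

Set up det(tI - A) = 0.
Expanding the 3×3 determinant: p(t) = t^3 - 18t^2 + 77t.
Since p(0) = 0, t = 0 is a root.
Factor out t: p(t) = t·(t^2 - 18t + 77).
The quadratic factors as (t - 7)·(t - 11).
Eigenvalues: 0, 7, 11.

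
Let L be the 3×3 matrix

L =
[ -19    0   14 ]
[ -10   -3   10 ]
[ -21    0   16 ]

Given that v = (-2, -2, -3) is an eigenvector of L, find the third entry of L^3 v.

-24

First find the eigenvalue: Lv = (-4, -4, -6) = 2·(-2, -2, -3), so λ = 2.
Then L^3 v = λ^3·v = 2^3·(-2, -2, -3) = 8·(-2, -2, -3) = (-16, -16, -24).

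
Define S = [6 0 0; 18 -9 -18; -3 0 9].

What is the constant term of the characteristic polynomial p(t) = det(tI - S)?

486

p(0) = det(0·I − S) = det(−S) = (−1)^3·det(S).
det(S) = -486, so p(0) = 486.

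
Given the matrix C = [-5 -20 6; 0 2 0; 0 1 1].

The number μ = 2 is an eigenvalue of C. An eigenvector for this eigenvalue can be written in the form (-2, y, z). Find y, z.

We need (C - 2I)v = 0.
C - 2I = [[-7, -20, 6], [0, 0, 0], [0, 1, -1]].
Row 1: (-7)·-2 + (-20)·y + (6)·z = 0
Row 2: (0)·-2 + (0)·y + (0)·z = 0
Row 3: (0)·-2 + (1)·y + (-1)·z = 0
Solving gives y = 1, z = 1.
Check: C·(-2, 1, 1) = (-4, 2, 2) = 2·(-2, 1, 1).

1, 1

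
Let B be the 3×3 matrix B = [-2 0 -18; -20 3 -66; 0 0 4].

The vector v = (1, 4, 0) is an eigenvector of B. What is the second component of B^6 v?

First find the eigenvalue: Bv = (-2, -8, 0) = -2·(1, 4, 0), so λ = -2.
Then B^6 v = λ^6·v = (-2)^6·(1, 4, 0) = 64·(1, 4, 0) = (64, 256, 0).

256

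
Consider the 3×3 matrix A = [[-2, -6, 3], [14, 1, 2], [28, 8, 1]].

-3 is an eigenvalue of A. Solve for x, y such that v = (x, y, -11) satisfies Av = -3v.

We need (A + 3I)v = 0.
A + 3I = [[1, -6, 3], [14, 4, 2], [28, 8, 4]].
Row 1: (1)·x + (-6)·y + (3)·-11 = 0
Row 2: (14)·x + (4)·y + (2)·-11 = 0
Row 3: (28)·x + (8)·y + (4)·-11 = 0
Solving gives x = 3, y = -5.
Check: A·(3, -5, -11) = (-9, 15, 33) = -3·(3, -5, -11).

3, -5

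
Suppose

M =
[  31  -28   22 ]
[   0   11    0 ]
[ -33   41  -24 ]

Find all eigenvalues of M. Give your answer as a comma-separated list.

Compute the characteristic polynomial p(λ) = det(λI - M).
Expanding the 3×3 determinant: p(λ) = λ^3 - 18λ^2 + 59λ + 198.
Since p(11) = 0, λ = 11 is a root.
Dividing by (λ - 11) leaves λ^2 - 7λ - 18.
The quadratic factors as (λ + 2)·(λ - 9).
Eigenvalues: -2, 9, 11.

-2, 9, 11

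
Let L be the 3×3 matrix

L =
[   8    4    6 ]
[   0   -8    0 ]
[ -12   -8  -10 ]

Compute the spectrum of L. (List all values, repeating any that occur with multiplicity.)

Set up det(sI - L) = 0.
Expanding along the first row, p(s) = s^3 + 10s^2 + 8s - 64.
Since p(-8) = 0, s = -8 is a root.
Factor out (s + 8): p(s) = (s + 8)·(s^2 + 2s - 8).
The quadratic factors as (s + 4)·(s - 2).
Eigenvalues: -8, -4, 2.

-8, -4, 2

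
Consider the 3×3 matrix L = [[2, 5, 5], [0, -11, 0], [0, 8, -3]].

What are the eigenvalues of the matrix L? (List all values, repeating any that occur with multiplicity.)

Set up det(λI - L) = 0.
Expanding along the first row, p(λ) = λ^3 + 12λ^2 + 5λ - 66.
Try λ = -3: p(-3) = 0, so -3 is a root.
Dividing by (λ + 3) leaves λ^2 + 9λ - 22.
The quadratic factors as (λ + 11)·(λ - 2).
Eigenvalues: -11, -3, 2.

-11, -3, 2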